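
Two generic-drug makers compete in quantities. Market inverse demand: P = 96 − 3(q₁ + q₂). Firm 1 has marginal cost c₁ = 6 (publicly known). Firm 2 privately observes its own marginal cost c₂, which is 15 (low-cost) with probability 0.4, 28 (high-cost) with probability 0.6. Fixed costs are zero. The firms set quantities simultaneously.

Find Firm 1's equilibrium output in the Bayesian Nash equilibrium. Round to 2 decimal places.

Type-c best response for Firm 2: q₂(c) = (96 − c)/6 − q₁/2.
Firm 1 maximizes expected profit; its first-order condition is 96 − 6q₁ − 3E[q₂] − 6 = 0.
Substituting E[q₂] and solving: E[c₂] = 22.8, so q₁ = (96 − 2·6 + 22.8)/9 = 11.8667.

11.87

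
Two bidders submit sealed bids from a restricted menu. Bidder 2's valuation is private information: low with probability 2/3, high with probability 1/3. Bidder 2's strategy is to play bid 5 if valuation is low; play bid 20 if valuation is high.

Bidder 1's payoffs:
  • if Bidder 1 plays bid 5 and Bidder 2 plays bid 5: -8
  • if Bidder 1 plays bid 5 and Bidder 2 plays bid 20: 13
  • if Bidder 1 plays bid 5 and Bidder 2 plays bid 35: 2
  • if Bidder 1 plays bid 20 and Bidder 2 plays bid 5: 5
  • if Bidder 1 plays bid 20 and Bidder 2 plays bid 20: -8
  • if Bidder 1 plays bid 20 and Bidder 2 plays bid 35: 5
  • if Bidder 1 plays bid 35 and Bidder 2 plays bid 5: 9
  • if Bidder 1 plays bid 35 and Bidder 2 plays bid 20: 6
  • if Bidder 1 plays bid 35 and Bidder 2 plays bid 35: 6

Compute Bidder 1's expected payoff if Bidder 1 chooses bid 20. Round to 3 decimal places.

0.667

E[bid 20] = 2/3·5 + 1/3·(-8) = 10/3 + (-8/3) = 2/3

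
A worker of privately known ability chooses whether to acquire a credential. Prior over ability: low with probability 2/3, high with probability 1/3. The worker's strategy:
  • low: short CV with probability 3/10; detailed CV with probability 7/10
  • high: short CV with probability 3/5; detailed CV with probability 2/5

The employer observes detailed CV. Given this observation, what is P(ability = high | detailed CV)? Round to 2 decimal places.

0.22

P(detailed CV) = (2/3)·(7/10) + (1/3)·(2/5) = 3/5
P(high | detailed CV) = ((1/3)·(2/5)) / (3/5) = (2/15) / (3/5) = 2/9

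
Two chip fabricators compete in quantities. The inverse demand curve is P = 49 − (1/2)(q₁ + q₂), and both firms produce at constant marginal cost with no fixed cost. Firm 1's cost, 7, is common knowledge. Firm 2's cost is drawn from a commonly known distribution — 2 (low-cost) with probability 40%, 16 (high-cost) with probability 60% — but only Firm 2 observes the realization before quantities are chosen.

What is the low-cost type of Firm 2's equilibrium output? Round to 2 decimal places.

Firm 2 with cost c maximizes (49 − (1/2)(q₁+q₂) − c)·q₂, giving q₂(c) = (49 − c − (1/2)q₁).
E[c₂] = 0.4·2 + 0.6·16 = 10.4
Firm 1's FOC against E[q₂] yields q₁ = (49 − 2·7 + E[c₂])/(3/2) = (49 − 14 + 10.4)/(3/2) = 30.2667.
q₂(low-cost) = (49 − 2 − (1/2)·30.2667) = 31.8667.

31.87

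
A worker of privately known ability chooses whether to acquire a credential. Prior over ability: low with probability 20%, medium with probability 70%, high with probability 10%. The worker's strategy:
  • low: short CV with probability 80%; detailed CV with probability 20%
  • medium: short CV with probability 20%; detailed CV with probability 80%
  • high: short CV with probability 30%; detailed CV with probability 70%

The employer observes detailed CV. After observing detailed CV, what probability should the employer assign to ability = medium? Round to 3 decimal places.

0.836

Apply Bayes' rule using the sender's strategy as the likelihood.
P(detailed CV) = 0.2·0.2 + 0.7·0.8 + 0.1·0.7 = 0.67
P(medium | detailed CV) = (0.7·0.8) / 0.67 = 0.56 / 0.67 = 0.835821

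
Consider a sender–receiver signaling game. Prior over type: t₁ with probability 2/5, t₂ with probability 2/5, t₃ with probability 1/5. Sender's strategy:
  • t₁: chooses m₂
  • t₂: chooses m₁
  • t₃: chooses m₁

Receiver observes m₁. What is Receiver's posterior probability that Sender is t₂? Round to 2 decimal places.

Apply Bayes' rule using the sender's strategy as the likelihood.
P(m₁) = (2/5)·0 + (2/5)·1 + (1/5)·1 = 3/5
P(t₂ | m₁) = ((2/5)·1) / (3/5) = (2/5) / (3/5) = 2/3

0.67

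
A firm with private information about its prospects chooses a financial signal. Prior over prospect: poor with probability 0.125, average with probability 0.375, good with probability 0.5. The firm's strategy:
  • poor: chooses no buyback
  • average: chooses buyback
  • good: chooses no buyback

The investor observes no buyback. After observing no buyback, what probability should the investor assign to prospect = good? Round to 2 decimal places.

Apply Bayes' rule using the sender's strategy as the likelihood.
P(no buyback) = 0.125·1 + 0.375·0 + 0.5·1 = 0.625
P(good | no buyback) = (0.5·1) / 0.625 = 0.5 / 0.625 = 0.8

0.80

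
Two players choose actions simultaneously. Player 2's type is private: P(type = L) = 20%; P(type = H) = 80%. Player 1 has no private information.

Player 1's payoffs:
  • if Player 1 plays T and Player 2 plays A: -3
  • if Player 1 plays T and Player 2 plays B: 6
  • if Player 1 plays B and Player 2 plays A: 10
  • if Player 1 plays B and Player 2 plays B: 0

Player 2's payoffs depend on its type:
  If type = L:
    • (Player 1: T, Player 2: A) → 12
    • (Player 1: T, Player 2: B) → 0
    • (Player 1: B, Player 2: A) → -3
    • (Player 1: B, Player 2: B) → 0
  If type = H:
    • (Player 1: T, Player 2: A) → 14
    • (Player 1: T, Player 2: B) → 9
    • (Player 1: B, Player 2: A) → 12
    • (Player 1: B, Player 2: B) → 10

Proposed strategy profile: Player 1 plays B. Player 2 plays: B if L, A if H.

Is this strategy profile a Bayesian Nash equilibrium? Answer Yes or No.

Yes

Player 1 plays B: E[B] = 0.2·(0) + 0.8·(10) = 8; E[T] = -1.2. Best-responding. ✓
Player 2 (type L), facing B: A gives -3, B gives 0. Proposed B is best. ✓
Player 2 (type H), facing B: A gives 12, B gives 10. Proposed A is best. ✓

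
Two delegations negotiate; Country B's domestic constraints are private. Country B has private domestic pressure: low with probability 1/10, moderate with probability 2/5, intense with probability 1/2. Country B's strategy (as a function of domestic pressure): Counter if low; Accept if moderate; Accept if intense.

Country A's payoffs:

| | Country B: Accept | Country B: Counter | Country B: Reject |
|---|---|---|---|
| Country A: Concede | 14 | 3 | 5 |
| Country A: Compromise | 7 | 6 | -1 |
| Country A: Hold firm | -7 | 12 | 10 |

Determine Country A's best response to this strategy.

Compute Country A's expected payoff for each action, taking the expectation over Country B's type.
E[Concede] = 1/10·(3) + 2/5·(14) + 1/2·(14) = 129/10
E[Compromise] = 1/10·(6) + 2/5·(7) + 1/2·(7) = 69/10
E[Hold firm] = 1/10·(12) + 2/5·(-7) + 1/2·(-7) = -51/10
Best response: Concede (129/10 is the largest).

Concede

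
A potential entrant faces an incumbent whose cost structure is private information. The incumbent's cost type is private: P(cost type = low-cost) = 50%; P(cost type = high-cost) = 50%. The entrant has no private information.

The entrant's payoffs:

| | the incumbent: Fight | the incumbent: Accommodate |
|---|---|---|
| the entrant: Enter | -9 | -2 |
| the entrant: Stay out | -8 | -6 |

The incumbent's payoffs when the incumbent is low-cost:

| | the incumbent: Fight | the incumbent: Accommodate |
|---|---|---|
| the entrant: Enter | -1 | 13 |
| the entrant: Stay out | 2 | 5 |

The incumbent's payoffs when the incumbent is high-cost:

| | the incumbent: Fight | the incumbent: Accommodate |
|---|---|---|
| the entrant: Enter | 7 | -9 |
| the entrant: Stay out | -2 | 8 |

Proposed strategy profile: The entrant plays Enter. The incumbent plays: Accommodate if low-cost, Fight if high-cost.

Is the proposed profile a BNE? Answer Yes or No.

Yes

The entrant plays Enter: E[Enter] = 0.5·(-2) + 0.5·(-9) = -5.5; E[Stay out] = -7. Best-responding. ✓
The incumbent (cost type low-cost), facing Enter: Fight gives -1, Accommodate gives 13. Proposed Accommodate is best. ✓
The incumbent (cost type high-cost), facing Enter: Fight gives 7, Accommodate gives -9. Proposed Fight is best. ✓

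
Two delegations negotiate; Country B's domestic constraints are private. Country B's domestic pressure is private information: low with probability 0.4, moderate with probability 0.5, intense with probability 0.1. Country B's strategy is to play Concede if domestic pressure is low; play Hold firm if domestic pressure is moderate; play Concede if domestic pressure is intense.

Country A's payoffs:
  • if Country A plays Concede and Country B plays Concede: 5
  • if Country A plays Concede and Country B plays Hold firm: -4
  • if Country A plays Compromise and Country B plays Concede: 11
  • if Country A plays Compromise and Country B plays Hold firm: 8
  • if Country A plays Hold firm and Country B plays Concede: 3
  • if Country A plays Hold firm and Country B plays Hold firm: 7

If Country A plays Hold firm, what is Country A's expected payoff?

E[Hold firm] = 0.4·3 + 0.5·7 + 0.1·3 = 1.2 + 3.5 + 0.3 = 5

5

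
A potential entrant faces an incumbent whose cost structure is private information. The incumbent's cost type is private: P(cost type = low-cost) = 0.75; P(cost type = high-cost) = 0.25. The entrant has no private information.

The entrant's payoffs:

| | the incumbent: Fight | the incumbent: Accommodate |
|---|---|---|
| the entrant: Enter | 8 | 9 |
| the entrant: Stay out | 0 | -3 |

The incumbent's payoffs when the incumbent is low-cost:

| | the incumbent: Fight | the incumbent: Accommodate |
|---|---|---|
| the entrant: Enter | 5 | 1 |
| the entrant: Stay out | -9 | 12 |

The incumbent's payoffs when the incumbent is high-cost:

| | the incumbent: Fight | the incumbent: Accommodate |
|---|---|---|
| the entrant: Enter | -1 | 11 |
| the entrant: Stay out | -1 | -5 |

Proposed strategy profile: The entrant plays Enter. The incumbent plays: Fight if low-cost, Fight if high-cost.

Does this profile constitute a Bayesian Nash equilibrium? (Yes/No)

A profile is a BNE iff every type of every player is best-responding given beliefs about the other side.
The entrant plays Enter: E[Enter] = 0.75·(8) + 0.25·(8) = 8; E[Stay out] = 0. Best-responding. ✓
The incumbent (cost type low-cost), facing Enter: Fight gives 5, Accommodate gives 1. Proposed Fight is best. ✓
The incumbent (cost type high-cost), facing Enter: Fight gives -1, Accommodate gives 11. Proposed Fight is not best — profitable deviation exists. ✗

No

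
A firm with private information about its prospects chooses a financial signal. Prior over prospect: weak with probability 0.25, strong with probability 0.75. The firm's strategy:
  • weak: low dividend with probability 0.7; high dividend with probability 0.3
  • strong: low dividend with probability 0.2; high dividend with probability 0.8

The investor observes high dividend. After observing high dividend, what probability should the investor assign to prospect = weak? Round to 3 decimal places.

0.111

P(high dividend) = 0.25·0.3 + 0.75·0.8 = 0.675
P(weak | high dividend) = (0.25·0.3) / 0.675 = 0.075 / 0.675 = 0.111111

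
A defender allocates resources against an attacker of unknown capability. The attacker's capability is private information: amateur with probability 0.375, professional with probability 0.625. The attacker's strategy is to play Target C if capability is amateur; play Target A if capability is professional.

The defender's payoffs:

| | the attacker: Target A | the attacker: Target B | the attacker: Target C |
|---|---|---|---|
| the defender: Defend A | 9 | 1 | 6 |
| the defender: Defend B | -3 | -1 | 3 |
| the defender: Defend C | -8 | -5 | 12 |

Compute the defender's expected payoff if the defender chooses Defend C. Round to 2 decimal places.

-0.50

E[Defend C] = 0.375·12 + 0.625·(-8) = 4.5 + (-5) = -0.5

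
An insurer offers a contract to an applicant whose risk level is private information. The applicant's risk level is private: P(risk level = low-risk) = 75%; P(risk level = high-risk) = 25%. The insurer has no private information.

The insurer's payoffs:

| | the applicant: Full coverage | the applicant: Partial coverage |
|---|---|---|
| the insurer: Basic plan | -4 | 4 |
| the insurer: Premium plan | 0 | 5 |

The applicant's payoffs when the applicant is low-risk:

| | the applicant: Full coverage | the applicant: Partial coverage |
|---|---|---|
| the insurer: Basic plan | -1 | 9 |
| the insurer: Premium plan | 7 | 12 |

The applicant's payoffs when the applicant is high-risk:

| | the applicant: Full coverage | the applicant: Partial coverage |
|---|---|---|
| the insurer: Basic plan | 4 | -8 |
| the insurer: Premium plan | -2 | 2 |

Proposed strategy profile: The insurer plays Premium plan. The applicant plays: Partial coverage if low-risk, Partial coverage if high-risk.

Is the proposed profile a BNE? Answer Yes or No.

The insurer plays Premium plan: E[Premium plan] = 0.75·(5) + 0.25·(5) = 5; E[Basic plan] = 4. Best-responding. ✓
The applicant (risk level low-risk), facing Premium plan: Full coverage gives 7, Partial coverage gives 12. Proposed Partial coverage is best. ✓
The applicant (risk level high-risk), facing Premium plan: Full coverage gives -2, Partial coverage gives 2. Proposed Partial coverage is best. ✓

Yes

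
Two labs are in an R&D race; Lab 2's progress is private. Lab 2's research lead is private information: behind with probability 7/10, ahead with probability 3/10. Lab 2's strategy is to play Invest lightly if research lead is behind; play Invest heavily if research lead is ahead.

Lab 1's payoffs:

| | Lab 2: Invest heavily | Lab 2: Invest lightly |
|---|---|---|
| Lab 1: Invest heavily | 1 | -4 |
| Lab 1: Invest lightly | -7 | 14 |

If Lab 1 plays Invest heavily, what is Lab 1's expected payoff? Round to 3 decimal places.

-2.500

Take the expectation over Lab 2's research lead, weighting each type's action by its prior probability.
E[Invest heavily] = 7/10·(-4) + 3/10·1 = (-14/5) + 3/10 = -5/2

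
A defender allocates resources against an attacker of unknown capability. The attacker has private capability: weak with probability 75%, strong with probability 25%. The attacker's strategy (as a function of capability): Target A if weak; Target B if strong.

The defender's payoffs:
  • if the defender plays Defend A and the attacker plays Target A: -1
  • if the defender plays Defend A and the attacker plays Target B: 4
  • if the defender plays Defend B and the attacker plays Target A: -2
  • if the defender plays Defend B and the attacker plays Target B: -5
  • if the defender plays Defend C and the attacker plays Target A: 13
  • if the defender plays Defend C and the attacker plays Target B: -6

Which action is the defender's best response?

Defend C

Compute the defender's expected payoff for each action, taking the expectation over the attacker's type.
E[Defend A] = 0.75·(-1) + 0.25·(4) = 0.25
E[Defend B] = 0.75·(-2) + 0.25·(-5) = -2.75
E[Defend C] = 0.75·(13) + 0.25·(-6) = 8.25
Best response: Defend C (8.25 is the largest).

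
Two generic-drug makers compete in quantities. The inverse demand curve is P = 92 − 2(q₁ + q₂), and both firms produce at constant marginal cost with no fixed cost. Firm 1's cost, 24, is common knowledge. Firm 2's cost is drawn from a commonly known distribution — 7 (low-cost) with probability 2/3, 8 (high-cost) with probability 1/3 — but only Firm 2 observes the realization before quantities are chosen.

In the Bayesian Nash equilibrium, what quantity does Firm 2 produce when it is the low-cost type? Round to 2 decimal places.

Type-c best response for Firm 2: q₂(c) = (92 − c)/4 − q₁/2.
Firm 1 maximizes expected profit; its first-order condition is 92 − 4q₁ − 2E[q₂] − 24 = 0.
Substituting E[q₂] and solving: E[c₂] = 7.33333, so q₁ = (92 − 2·24 + 7.33333)/6 = 8.55556.
q₂(low-cost) = (92 − 7 − 2·8.55556)/4 = 16.9722.

16.97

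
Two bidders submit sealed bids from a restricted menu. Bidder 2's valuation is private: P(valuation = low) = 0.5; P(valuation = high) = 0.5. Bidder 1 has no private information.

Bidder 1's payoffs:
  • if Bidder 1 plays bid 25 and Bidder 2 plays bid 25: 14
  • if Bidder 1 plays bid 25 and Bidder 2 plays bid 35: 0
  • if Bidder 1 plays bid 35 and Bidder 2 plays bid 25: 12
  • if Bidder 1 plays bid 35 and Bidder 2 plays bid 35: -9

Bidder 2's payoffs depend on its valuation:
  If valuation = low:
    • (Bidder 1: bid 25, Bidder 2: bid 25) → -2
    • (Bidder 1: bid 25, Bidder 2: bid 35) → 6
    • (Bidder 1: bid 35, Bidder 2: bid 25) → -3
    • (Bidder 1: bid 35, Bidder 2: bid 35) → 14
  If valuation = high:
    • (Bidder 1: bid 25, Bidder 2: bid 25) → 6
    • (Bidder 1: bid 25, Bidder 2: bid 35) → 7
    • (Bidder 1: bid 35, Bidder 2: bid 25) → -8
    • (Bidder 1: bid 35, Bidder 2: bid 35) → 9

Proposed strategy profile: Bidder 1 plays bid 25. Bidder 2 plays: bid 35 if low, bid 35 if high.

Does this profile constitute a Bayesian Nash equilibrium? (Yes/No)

Yes

Bidder 1 plays bid 25: E[bid 25] = 0.5·(0) + 0.5·(0) = 0; E[bid 35] = -9. Best-responding. ✓
Bidder 2 (valuation low), facing bid 25: bid 25 gives -2, bid 35 gives 6. Proposed bid 35 is best. ✓
Bidder 2 (valuation high), facing bid 25: bid 25 gives 6, bid 35 gives 7. Proposed bid 35 is best. ✓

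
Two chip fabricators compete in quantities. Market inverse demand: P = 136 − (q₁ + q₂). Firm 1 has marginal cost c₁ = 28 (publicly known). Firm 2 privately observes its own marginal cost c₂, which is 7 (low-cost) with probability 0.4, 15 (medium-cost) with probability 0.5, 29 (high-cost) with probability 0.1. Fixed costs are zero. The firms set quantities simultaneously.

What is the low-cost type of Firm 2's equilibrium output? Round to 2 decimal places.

48.97

Type-c best response for Firm 2: q₂(c) = (136 − c)/2 − q₁/2.
Firm 1 maximizes expected profit; its first-order condition is 136 − 2q₁ − E[q₂] − 28 = 0.
Substituting E[q₂] and solving: E[c₂] = 13.2, so q₁ = (136 − 2·28 + 13.2)/3 = 31.0667.
q₂(low-cost) = (136 − 7 − 31.0667)/2 = 48.9667.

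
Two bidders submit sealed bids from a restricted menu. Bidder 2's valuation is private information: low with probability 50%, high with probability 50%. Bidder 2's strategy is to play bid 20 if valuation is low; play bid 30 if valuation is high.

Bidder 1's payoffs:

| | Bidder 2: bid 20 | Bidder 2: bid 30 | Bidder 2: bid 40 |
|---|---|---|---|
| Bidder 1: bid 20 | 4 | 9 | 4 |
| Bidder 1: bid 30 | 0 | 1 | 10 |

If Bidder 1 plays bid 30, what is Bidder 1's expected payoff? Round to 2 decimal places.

Take the expectation over Bidder 2's valuation, weighting each type's action by its prior probability.
E[bid 30] = 0.5·0 + 0.5·1 = 0 + 0.5 = 0.5

0.50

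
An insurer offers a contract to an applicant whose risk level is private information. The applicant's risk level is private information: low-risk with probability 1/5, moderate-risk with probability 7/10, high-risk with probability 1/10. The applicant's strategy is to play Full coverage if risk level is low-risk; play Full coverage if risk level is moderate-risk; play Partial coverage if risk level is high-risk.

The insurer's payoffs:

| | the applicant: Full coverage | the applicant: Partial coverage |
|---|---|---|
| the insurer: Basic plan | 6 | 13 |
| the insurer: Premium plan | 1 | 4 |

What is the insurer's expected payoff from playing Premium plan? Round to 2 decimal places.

Take the expectation over the applicant's risk level, weighting each type's action by its prior probability.
E[Premium plan] = 1/5·1 + 7/10·1 + 1/10·4 = 1/5 + 7/10 + 2/5 = 13/10

1.30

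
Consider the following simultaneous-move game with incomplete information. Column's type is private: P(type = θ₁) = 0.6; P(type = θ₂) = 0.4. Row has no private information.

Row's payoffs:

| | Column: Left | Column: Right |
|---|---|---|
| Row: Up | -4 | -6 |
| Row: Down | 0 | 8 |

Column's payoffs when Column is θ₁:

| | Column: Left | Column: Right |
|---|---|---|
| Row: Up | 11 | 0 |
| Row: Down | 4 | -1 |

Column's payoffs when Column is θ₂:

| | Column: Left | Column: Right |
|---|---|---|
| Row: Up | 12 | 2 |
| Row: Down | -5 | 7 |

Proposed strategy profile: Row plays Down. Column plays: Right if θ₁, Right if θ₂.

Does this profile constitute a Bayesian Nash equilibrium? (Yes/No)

Row plays Down: E[Down] = 0.6·(8) + 0.4·(8) = 8; E[Up] = -6. Best-responding. ✓
Column (type θ₁), facing Down: Left gives 4, Right gives -1. Proposed Right is not best — profitable deviation exists. ✗
Column (type θ₂), facing Down: Left gives -5, Right gives 7. Proposed Right is best. ✓

No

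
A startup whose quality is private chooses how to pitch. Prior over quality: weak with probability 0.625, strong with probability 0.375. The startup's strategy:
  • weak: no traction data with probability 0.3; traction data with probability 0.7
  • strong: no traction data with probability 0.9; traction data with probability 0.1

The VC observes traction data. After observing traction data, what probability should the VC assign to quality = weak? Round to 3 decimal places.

0.921

Apply Bayes' rule using the sender's strategy as the likelihood.
P(traction data) = 0.625·0.7 + 0.375·0.1 = 0.475
P(weak | traction data) = (0.625·0.7) / 0.475 = 0.4375 / 0.475 = 0.921053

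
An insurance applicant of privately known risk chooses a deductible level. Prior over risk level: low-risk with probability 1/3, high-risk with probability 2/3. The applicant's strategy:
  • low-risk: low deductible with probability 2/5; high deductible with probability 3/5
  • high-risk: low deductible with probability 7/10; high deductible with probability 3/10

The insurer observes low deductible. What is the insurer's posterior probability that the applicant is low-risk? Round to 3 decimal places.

0.222

P(low deductible) = (1/3)·(2/5) + (2/3)·(7/10) = 3/5
P(low-risk | low deductible) = ((1/3)·(2/5)) / (3/5) = (2/15) / (3/5) = 2/9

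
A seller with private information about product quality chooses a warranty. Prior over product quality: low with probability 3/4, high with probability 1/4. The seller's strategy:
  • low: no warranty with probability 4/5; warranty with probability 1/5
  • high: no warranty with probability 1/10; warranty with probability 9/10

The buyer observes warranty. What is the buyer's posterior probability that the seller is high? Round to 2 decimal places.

Apply Bayes' rule using the sender's strategy as the likelihood.
P(warranty) = (3/4)·(1/5) + (1/4)·(9/10) = 3/8
P(high | warranty) = ((1/4)·(9/10)) / (3/8) = (9/40) / (3/8) = 3/5

0.60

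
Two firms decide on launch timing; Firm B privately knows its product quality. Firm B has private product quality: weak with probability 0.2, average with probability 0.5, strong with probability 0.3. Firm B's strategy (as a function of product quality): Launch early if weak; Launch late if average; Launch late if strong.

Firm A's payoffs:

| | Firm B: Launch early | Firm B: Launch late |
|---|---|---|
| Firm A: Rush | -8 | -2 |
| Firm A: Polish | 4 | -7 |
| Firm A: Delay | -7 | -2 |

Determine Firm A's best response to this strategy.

E[Rush] = 0.2·(-8) + 0.5·(-2) + 0.3·(-2) = -3.2
E[Polish] = 0.2·(4) + 0.5·(-7) + 0.3·(-7) = -4.8
E[Delay] = 0.2·(-7) + 0.5·(-2) + 0.3·(-2) = -3
Best response: Delay (-3 is the largest).

Delay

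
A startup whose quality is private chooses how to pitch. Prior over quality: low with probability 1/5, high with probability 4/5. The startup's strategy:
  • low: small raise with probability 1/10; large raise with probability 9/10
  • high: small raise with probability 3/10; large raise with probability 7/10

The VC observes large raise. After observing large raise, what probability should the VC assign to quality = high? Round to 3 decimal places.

0.757

P(large raise) = (1/5)·(9/10) + (4/5)·(7/10) = 37/50
P(high | large raise) = ((4/5)·(7/10)) / (37/50) = (14/25) / (37/50) = 28/37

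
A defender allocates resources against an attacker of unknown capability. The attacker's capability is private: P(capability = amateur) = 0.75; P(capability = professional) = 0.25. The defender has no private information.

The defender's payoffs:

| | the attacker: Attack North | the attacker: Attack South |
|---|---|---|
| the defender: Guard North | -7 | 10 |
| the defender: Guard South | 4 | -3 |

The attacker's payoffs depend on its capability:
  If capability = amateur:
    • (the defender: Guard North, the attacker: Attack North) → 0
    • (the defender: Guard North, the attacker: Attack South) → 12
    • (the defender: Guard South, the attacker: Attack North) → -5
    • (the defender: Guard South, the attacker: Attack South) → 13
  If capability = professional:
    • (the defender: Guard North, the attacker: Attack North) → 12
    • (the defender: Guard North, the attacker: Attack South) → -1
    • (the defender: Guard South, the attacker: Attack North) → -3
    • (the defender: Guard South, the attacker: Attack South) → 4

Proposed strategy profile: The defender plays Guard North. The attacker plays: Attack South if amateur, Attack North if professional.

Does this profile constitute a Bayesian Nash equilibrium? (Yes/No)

Yes

A profile is a BNE iff every type of every player is best-responding given beliefs about the other side.
The defender plays Guard North: E[Guard North] = 0.75·(10) + 0.25·(-7) = 5.75; E[Guard South] = -1.25. Best-responding. ✓
The attacker (capability amateur), facing Guard North: Attack North gives 0, Attack South gives 12. Proposed Attack South is best. ✓
The attacker (capability professional), facing Guard North: Attack North gives 12, Attack South gives -1. Proposed Attack North is best. ✓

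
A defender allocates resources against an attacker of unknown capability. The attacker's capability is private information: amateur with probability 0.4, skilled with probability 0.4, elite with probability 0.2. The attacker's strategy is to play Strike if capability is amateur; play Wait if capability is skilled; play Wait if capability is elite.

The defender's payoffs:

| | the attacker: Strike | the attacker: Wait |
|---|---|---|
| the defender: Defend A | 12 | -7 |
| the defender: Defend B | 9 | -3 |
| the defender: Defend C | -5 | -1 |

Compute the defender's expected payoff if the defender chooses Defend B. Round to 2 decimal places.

E[Defend B] = 0.4·9 + 0.4·(-3) + 0.2·(-3) = 3.6 + (-1.2) + (-0.6) = 1.8

1.80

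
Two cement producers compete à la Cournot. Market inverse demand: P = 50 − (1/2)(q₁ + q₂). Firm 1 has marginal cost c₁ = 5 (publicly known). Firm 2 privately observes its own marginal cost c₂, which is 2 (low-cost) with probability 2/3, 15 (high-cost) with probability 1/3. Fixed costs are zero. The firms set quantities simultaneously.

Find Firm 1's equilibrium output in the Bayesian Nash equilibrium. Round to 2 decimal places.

Type-c best response for Firm 2: q₂(c) = (50 − c) − q₁/2.
Firm 1 maximizes expected profit; its first-order condition is 50 − q₁ − (1/2)E[q₂] − 5 = 0.
Substituting E[q₂] and solving: E[c₂] = 6.33333, so q₁ = (50 − 2·5 + 6.33333)/(3/2) = 30.8889.

30.89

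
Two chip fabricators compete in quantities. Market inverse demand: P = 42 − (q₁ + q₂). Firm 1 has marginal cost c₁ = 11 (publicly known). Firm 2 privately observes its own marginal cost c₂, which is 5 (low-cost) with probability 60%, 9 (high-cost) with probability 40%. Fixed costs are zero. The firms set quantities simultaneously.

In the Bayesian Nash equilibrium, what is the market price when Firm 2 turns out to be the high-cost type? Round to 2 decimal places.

21.07

Type-c best response for Firm 2: q₂(c) = (42 − c)/2 − q₁/2.
Firm 1 maximizes expected profit; its first-order condition is 42 − 2q₁ − E[q₂] − 11 = 0.
Substituting E[q₂] and solving: E[c₂] = 6.6, so q₁ = (42 − 2·11 + 6.6)/3 = 8.86667.
q₂(high-cost) = 12.0667, so P = 42 − (8.86667 + 12.0667) = 21.0667.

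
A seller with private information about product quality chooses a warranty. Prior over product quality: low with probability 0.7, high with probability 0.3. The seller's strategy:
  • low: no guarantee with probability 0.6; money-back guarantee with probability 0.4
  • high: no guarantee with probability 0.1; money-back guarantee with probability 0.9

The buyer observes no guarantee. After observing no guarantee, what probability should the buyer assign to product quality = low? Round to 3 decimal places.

0.933

P(no guarantee) = 0.7·0.6 + 0.3·0.1 = 0.45
P(low | no guarantee) = (0.7·0.6) / 0.45 = 0.42 / 0.45 = 0.933333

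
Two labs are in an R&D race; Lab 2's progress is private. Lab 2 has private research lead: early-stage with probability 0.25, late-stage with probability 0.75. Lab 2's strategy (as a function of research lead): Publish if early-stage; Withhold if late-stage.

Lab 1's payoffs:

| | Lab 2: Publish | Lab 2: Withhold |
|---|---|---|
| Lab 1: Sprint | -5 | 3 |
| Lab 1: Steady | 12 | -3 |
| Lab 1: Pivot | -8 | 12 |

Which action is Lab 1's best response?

E[Sprint] = 0.25·(-5) + 0.75·(3) = 1
E[Steady] = 0.25·(12) + 0.75·(-3) = 0.75
E[Pivot] = 0.25·(-8) + 0.75·(12) = 7
Best response: Pivot (7 is the largest).

Pivot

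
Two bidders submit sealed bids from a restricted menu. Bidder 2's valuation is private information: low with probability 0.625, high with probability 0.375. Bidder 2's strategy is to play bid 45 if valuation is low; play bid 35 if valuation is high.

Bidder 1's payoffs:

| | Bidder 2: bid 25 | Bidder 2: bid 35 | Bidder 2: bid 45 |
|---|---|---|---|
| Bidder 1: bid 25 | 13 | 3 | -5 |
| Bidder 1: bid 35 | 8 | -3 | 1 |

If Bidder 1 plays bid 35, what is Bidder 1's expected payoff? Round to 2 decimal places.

E[bid 35] = 0.625·1 + 0.375·(-3) = 0.625 + (-1.125) = -0.5

-0.50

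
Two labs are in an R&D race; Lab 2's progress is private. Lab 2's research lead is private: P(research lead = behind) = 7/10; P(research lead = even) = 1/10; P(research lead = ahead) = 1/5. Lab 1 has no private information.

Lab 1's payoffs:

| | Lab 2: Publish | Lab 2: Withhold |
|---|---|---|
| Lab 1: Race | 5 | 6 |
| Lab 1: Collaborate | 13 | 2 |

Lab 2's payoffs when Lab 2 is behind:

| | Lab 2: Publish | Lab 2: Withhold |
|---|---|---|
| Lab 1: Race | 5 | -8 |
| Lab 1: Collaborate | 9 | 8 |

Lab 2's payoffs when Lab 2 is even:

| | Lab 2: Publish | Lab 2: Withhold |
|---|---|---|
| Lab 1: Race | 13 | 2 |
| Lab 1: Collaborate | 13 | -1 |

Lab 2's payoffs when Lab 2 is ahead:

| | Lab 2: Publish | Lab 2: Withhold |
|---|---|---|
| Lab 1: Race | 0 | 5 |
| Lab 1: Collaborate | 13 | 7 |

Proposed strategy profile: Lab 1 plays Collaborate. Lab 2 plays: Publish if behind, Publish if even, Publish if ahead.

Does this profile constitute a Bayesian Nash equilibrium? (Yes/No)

A profile is a BNE iff every type of every player is best-responding given beliefs about the other side.
Lab 1 plays Collaborate: E[Collaborate] = 7/10·(13) + 1/10·(13) + 1/5·(13) = 13; E[Race] = 5. Best-responding. ✓
Lab 2 (research lead behind), facing Collaborate: Publish gives 9, Withhold gives 8. Proposed Publish is best. ✓
Lab 2 (research lead even), facing Collaborate: Publish gives 13, Withhold gives -1. Proposed Publish is best. ✓
Lab 2 (research lead ahead), facing Collaborate: Publish gives 13, Withhold gives 7. Proposed Publish is best. ✓

Yes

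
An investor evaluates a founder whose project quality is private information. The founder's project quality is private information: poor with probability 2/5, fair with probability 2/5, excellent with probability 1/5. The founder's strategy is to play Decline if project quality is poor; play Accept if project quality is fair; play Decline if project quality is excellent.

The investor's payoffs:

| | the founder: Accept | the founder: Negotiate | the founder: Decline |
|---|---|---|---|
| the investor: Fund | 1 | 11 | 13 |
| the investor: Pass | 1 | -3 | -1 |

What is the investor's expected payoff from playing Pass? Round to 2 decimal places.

-0.20

Take the expectation over the founder's project quality, weighting each type's action by its prior probability.
E[Pass] = 2/5·(-1) + 2/5·1 + 1/5·(-1) = (-2/5) + 2/5 + (-1/5) = -1/5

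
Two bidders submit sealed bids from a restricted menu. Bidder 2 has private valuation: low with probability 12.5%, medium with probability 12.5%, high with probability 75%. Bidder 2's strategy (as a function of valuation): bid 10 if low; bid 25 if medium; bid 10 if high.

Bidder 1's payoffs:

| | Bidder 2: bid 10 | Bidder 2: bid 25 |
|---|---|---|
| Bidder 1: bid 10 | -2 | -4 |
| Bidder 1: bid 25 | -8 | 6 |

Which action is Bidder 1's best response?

E[bid 10] = 0.125·(-2) + 0.125·(-4) + 0.75·(-2) = -2.25
E[bid 25] = 0.125·(-8) + 0.125·(6) + 0.75·(-8) = -6.25
Best response: bid 10 (-2.25 is the largest).

bid 10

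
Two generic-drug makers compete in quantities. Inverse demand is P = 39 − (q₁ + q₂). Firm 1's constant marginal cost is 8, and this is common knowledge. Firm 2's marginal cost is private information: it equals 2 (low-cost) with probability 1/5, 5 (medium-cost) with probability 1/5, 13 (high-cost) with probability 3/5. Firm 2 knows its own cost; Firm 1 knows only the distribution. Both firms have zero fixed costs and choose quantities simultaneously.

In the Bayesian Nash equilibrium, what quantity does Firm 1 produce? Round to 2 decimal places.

Firm 2 with cost c maximizes (39 − (q₁+q₂) − c)·q₂, giving q₂(c) = (39 − c − q₁)/2.
E[c₂] = 1/5·2 + 1/5·5 + 3/5·13 = 9.2
Firm 1's FOC against E[q₂] yields q₁ = (39 − 2·8 + E[c₂])/3 = (39 − 16 + 9.2)/3 = 10.7333.

10.73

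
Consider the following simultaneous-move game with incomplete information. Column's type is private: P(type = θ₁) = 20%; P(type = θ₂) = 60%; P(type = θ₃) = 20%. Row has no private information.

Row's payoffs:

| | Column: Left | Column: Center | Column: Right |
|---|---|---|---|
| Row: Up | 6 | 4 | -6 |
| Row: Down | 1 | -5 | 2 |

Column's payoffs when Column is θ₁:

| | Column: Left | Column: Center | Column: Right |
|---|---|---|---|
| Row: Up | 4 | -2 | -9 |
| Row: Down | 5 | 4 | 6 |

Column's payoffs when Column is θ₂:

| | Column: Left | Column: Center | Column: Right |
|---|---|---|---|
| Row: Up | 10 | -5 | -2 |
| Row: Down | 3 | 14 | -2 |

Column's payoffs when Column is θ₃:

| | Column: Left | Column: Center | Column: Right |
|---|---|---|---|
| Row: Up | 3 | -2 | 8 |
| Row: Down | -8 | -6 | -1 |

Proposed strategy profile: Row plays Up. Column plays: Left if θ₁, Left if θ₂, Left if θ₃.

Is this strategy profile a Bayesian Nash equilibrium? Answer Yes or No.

No

Row plays Up: E[Up] = 0.2·(6) + 0.6·(6) + 0.2·(6) = 6; E[Down] = 1. Best-responding. ✓
Column (type θ₁), facing Up: Left gives 4, Center gives -2, Right gives -9. Proposed Left is best. ✓
Column (type θ₂), facing Up: Left gives 10, Center gives -5, Right gives -2. Proposed Left is best. ✓
Column (type θ₃), facing Up: Left gives 3, Center gives -2, Right gives 8. Proposed Left is not best — profitable deviation exists. ✗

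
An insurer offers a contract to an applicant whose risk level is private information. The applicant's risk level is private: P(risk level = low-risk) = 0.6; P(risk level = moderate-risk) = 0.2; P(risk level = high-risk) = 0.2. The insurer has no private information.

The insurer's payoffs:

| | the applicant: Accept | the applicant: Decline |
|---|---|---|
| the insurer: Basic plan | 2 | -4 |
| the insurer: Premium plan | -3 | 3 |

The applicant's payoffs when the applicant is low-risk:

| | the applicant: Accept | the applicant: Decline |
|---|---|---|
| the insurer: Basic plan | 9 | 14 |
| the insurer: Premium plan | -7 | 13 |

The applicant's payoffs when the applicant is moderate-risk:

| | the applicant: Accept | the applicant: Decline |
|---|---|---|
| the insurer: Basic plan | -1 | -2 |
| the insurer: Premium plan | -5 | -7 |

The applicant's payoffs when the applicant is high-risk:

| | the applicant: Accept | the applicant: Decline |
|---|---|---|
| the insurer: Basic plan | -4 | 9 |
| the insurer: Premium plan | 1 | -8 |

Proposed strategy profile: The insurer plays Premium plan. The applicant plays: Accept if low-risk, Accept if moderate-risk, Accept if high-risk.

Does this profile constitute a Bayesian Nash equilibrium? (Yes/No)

A profile is a BNE iff every type of every player is best-responding given beliefs about the other side.
The insurer plays Premium plan: E[Premium plan] = 0.6·(-3) + 0.2·(-3) + 0.2·(-3) = -3; E[Basic plan] = 2. Not best-responding. ✗
The applicant (risk level low-risk), facing Premium plan: Accept gives -7, Decline gives 13. Proposed Accept is not best — profitable deviation exists. ✗
The applicant (risk level moderate-risk), facing Premium plan: Accept gives -5, Decline gives -7. Proposed Accept is best. ✓
The applicant (risk level high-risk), facing Premium plan: Accept gives 1, Decline gives -8. Proposed Accept is best. ✓

No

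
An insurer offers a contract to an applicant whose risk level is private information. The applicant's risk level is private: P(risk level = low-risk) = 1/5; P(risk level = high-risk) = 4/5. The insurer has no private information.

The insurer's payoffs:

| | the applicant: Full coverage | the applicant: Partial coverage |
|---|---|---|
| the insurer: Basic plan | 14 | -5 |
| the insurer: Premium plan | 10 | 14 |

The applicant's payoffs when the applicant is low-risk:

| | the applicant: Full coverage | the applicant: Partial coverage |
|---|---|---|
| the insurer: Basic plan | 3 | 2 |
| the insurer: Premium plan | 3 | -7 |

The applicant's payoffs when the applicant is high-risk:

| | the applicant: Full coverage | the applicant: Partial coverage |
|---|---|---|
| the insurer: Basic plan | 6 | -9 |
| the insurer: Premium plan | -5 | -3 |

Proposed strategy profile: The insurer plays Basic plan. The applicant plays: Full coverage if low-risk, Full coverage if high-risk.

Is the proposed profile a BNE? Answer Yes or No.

The insurer plays Basic plan: E[Basic plan] = 1/5·(14) + 4/5·(14) = 14; E[Premium plan] = 10. Best-responding. ✓
The applicant (risk level low-risk), facing Basic plan: Full coverage gives 3, Partial coverage gives 2. Proposed Full coverage is best. ✓
The applicant (risk level high-risk), facing Basic plan: Full coverage gives 6, Partial coverage gives -9. Proposed Full coverage is best. ✓

Yes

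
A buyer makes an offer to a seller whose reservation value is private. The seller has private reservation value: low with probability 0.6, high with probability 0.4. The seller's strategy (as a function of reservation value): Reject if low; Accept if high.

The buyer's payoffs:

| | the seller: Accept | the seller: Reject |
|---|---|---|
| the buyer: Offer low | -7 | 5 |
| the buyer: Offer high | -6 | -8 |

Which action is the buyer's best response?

Compute the buyer's expected payoff for each action, taking the expectation over the seller's type.
E[Offer low] = 0.6·(5) + 0.4·(-7) = 0.2
E[Offer high] = 0.6·(-8) + 0.4·(-6) = -7.2
Best response: Offer low (0.2 is the largest).

Offer low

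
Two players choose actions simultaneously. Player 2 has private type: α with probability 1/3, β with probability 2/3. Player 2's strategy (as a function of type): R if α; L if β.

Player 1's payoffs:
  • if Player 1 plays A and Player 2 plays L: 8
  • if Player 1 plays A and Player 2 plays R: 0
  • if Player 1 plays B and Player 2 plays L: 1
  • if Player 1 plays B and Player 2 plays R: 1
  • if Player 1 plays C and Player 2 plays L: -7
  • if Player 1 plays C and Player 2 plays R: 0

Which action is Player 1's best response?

A

Compute Player 1's expected payoff for each action, taking the expectation over Player 2's type.
E[A] = 1/3·(0) + 2/3·(8) = 16/3
E[B] = 1/3·(1) + 2/3·(1) = 1
E[C] = 1/3·(0) + 2/3·(-7) = -14/3
Best response: A (16/3 is the largest).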